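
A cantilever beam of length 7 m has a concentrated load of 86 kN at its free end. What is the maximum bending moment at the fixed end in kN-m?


For a cantilever with a point load at the free end:
M_max = P * L = 86 * 7 = 602 kN-m

602 kN-m


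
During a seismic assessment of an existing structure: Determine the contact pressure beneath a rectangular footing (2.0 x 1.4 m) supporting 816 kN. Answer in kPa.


A = 2.0 * 1.4 = 2.8 m^2
q = P / A = 816 / 2.8
= 291.4286 kPa

291.4286 kPa


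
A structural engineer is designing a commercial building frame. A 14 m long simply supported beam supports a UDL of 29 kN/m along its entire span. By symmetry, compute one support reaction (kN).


Total load = w * L = 29 * 14 = 406 kN
By symmetry, each reaction R = total / 2 = 406 / 2 = 203.0 kN

203.0 kN


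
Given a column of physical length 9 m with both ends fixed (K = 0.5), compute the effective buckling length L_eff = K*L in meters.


L_eff = K * L
= 0.5 * 9
= 4.5 m

4.5 m


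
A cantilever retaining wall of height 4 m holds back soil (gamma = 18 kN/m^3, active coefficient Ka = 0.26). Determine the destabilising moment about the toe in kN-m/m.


Pa = 0.5 * Ka * gamma * H^2
= 0.5 * 0.26 * 18 * 4^2
= 37.44 kN/m
Arm = H / 3 = 4 / 3 = 1.3333 m
Mo = Pa * arm = Pa * H / 3 = 37.44 * 4 / 3 = 49.92 kN-m/m

49.92 kN-m/m


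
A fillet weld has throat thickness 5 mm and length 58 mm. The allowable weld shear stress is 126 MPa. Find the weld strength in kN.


Strength = throat * length * allowable stress
= 5 * 58 * 126 N
= 36540 N
= 36.54 kN

36.54 kN


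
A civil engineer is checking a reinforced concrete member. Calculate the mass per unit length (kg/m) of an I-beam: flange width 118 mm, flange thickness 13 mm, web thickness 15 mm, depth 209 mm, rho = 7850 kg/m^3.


A_flanges = 2 * 118 * 13 = 3068 mm^2
A_web = (209 - 2 * 13) * 15 = 2745 mm^2
A_total = 3068 + 2745 = 5813 mm^2 = 0.005813 m^2
Weight = rho * A = 7850 * 0.005813 = 45.632 kg/m

45.632 kg/m


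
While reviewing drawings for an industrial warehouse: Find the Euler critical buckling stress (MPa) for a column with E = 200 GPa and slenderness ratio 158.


sigma_cr = pi^2 * E / lambda^2
= 9.8696 * 200000.0 / 158^2
= 9.8696 * 200000.0 / 24964
= 79.0707 MPa

79.0707 MPa


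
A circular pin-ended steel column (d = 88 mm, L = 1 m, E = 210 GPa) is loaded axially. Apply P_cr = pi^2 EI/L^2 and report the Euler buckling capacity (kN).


I = pi * d^4 / 64 = 2943747.71 mm^4
L = 1000.0 mm
P_cr = pi^2 * E * I / L^2
= 9.8696 * 210000.0 * 2943747.71 / 1000.0^2
= 6101261.33 N = 6101.2613 kN

6101.2613 kN


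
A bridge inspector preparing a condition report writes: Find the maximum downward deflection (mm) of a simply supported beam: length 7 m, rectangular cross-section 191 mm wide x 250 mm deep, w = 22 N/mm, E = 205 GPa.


I = 191 * 250^3 / 12 = 248697916.67 mm^4
L = 7000.0 mm, w = 22 N/mm, E = 205000.0 MPa
delta = 5 * w * L^4 / (384 * E * I)
= 5 * 22 * 7000.0^4 / (384 * 205000.0 * 248697916.67)
= 13.4905 mm

13.4905 mm


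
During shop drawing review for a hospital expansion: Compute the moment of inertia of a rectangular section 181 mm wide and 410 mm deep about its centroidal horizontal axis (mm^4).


I = b * h^3 / 12
= 181 * 410^3 / 12
= 181 * 68921000 / 12
= 1039558416.67 mm^4

1039558416.67 mm^4


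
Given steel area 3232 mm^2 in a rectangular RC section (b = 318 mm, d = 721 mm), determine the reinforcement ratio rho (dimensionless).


rho = As / (b * d)
= 3232 / (318 * 721)
= 3232 / 229278
= 0.014096 (dimensionless)

0.014096 (dimensionless)


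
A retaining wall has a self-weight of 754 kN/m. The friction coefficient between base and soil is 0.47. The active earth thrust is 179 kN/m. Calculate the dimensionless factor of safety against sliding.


Resisting force = mu * W = 0.47 * 754 = 354.38 kN/m
FOS = Resisting / Driving = 354.38 / 179
= 1.9798 (dimensionless)

1.9798 (dimensionless)


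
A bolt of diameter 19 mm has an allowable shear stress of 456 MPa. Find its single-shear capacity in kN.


A = pi * d^2 / 4 = pi * 19^2 / 4 = 283.5287 mm^2
V = f_v * A / 1000 = 456 * 283.5287 / 1000
= 129.2891 kN

129.2891 kN


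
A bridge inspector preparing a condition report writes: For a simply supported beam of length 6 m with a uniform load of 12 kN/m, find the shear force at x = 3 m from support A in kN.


R_A = w * L / 2 = 12 * 6 / 2 = 36.0 kN
V(x) = R_A - w * x = 36.0 - 12 * 3
= 0.0 kN

0.0 kN


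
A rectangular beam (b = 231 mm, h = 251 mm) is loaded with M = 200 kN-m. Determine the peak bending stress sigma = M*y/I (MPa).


I = b * h^3 / 12 = 231 * 251^3 / 12 = 304405081.75 mm^4
y = h / 2 = 251 / 2 = 125.5 mm
M = 200 kN-m = 200000000.0 N-mm
sigma = M * y / I = 200000000.0 * 125.5 / 304405081.75
= 82.46 MPa

82.46 MPa


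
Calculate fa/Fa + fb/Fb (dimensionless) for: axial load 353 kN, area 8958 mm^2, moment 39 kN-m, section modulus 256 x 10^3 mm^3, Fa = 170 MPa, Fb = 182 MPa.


f_a = P / A = 353000.0 / 8958 = 39.4061 MPa
f_b = M / S = 39000000.0 / 256000.0 = 152.3438 MPa
Ratio = f_a / Fa + f_b / Fb
= 39.4061 / 170 + 152.3438 / 182
= 1.0689 (dimensionless)

1.0689 (dimensionless)


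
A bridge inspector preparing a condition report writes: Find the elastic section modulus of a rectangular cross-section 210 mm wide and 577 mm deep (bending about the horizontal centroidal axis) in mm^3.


S = b * h^2 / 6
= 210 * 577^2 / 6
= 210 * 332929 / 6
= 11652515.0 mm^3

11652515.0 mm^3


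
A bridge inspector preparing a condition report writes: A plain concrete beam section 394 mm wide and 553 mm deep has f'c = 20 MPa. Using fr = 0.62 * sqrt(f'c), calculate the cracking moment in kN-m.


fr = 0.62 * sqrt(20) = 0.62 * 4.4721 = 2.7727 MPa
I = 394 * 553^3 / 12 = 5552523044.83 mm^4
y_t = 276.5 mm
M_cr = fr * I / y_t = 2.7727 * 5552523044.83 / 276.5 N-mm
= 55.6803 kN-m

55.6803 kN-m


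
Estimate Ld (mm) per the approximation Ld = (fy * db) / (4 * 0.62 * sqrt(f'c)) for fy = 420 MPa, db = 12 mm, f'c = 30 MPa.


Ld = (fy * db) / (4 * 0.62 * sqrt(f'c))
= (420 * 12) / (4 * 0.62 * sqrt(30))
= 5040 / 13.5835
= 371.04 mm

371.04 mm


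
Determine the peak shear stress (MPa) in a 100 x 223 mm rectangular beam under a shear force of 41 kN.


A = b * h = 100 * 223 = 22300 mm^2
V = 41 kN = 41000.0 N
tau_max = 1.5 * V / A = 1.5 * 41000.0 / 22300
= 2.7578 MPa

2.7578 MPa


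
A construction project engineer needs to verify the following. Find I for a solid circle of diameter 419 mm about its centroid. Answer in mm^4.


r = d / 2 = 419 / 2 = 209.5 mm
I = pi * r^4 / 4 = pi * 209.5^4 / 4
= 1512954929.05 mm^4

1512954929.05 mm^4


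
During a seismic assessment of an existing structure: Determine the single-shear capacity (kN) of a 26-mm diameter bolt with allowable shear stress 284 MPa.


A = pi * d^2 / 4 = pi * 26^2 / 4 = 530.9292 mm^2
V = f_v * A / 1000 = 284 * 530.9292 / 1000
= 150.7839 kN

150.7839 kN


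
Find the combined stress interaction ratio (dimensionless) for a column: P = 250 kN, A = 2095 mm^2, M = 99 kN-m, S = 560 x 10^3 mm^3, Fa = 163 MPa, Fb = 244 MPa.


f_a = P / A = 250000.0 / 2095 = 119.3317 MPa
f_b = M / S = 99000000.0 / 560000.0 = 176.7857 MPa
Ratio = f_a / Fa + f_b / Fb
= 119.3317 / 163 + 176.7857 / 244
= 1.4566 (dimensionless)

1.4566 (dimensionless)


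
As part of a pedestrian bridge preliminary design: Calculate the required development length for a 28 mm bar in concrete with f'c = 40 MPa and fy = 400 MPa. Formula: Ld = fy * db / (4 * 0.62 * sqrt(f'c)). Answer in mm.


Ld = (fy * db) / (4 * 0.62 * sqrt(f'c))
= (400 * 28) / (4 * 0.62 * sqrt(40))
= 11200 / 15.6849
= 714.06 mm

714.06 mm


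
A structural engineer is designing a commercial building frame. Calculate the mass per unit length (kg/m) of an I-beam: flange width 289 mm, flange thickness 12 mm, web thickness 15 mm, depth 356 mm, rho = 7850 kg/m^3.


A_flanges = 2 * 289 * 12 = 6936 mm^2
A_web = (356 - 2 * 12) * 15 = 4980 mm^2
A_total = 6936 + 4980 = 11916 mm^2 = 0.011916 m^2
Weight = rho * A = 7850 * 0.011916 = 93.5406 kg/m

93.5406 kg/m


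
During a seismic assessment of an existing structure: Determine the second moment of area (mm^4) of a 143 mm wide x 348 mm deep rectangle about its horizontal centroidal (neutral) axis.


I = b * h^3 / 12
= 143 * 348^3 / 12
= 143 * 42144192 / 12
= 502218288.0 mm^4

502218288.0 mm^4


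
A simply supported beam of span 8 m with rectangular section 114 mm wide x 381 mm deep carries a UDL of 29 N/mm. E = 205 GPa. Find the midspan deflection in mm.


I = 114 * 381^3 / 12 = 525410239.5 mm^4
L = 8000.0 mm, w = 29 N/mm, E = 205000.0 MPa
delta = 5 * w * L^4 / (384 * E * I)
= 5 * 29 * 8000.0^4 / (384 * 205000.0 * 525410239.5)
= 14.3597 mm

14.3597 mm


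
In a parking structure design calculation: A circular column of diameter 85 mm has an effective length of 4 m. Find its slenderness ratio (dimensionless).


Radius of gyration r = d / 4 = 85 / 4 = 21.25 mm
L_eff = 4000.0 mm
Slenderness ratio = L / r = 4000.0 / 21.25 = 188.24 (dimensionless)

188.24 (dimensionless)


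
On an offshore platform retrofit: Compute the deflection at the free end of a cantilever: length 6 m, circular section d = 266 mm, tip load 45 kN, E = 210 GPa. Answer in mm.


I = pi * d^4 / 64 = pi * 266^4 / 64 = 245751651.6 mm^4
L = 6000.0 mm, P = 45000.0 N, E = 210000.0 MPa
delta = P * L^3 / (3 * E * I)
= 45000.0 * 6000.0^3 / (3 * 210000.0 * 245751651.6)
= 62.7812 mm

62.7812 mm


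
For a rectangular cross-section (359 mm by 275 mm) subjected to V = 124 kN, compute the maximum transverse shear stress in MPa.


A = b * h = 359 * 275 = 98725 mm^2
V = 124 kN = 124000.0 N
tau_max = 1.5 * V / A = 1.5 * 124000.0 / 98725
= 1.884 MPa

1.884 MPa


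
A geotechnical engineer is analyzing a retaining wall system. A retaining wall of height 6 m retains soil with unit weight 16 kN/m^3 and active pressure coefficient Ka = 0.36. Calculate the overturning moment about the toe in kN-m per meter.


Pa = 0.5 * Ka * gamma * H^2
= 0.5 * 0.36 * 16 * 6^2
= 103.68 kN/m
Arm = H / 3 = 6 / 3 = 2.0 m
Mo = Pa * arm = Pa * H / 3 = 103.68 * 6 / 3 = 207.36 kN-m/m

207.36 kN-m/m


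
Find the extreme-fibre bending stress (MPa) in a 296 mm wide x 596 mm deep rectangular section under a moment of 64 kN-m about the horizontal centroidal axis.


I = b * h^3 / 12 = 296 * 596^3 / 12 = 5222148821.33 mm^4
y = h / 2 = 596 / 2 = 298.0 mm
M = 64 kN-m = 64000000.0 N-mm
sigma = M * y / I = 64000000.0 * 298.0 / 5222148821.33
= 3.65 MPa

3.65 MPa


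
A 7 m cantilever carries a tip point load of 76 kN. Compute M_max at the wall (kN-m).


For a cantilever with a point load at the free end:
M_max = P * L = 76 * 7 = 532 kN-m

532 kN-m


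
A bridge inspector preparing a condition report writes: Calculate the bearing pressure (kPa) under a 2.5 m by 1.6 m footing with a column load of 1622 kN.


A = 2.5 * 1.6 = 4.0 m^2
q = P / A = 1622 / 4.0
= 405.5 kPa

405.5 kPa


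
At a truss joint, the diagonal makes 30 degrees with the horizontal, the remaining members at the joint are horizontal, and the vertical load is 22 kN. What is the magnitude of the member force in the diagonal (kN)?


At the joint, only the diagonal has a vertical component, so vertical equilibrium gives:
F * sin(30) = 22
F = 22 / sin(30)
= 22 / 0.5
= 44.0 kN

44.0 kN


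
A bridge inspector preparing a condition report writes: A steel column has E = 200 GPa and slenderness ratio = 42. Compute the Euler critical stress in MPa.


sigma_cr = pi^2 * E / lambda^2
= 9.8696 * 200000.0 / 42^2
= 9.8696 * 200000.0 / 1764
= 1119.0028 MPa

1119.0028 MPa


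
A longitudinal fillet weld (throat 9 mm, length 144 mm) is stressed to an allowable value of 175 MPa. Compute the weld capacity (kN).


Strength = throat * length * allowable stress
= 9 * 144 * 175 N
= 226800 N
= 226.8 kN

226.8 kN


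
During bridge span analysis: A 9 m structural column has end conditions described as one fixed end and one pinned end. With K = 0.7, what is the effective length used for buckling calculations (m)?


L_eff = K * L
= 0.7 * 9
= 6.3 m

6.3 m


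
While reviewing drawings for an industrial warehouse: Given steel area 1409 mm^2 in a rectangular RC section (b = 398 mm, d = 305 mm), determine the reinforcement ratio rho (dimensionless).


rho = As / (b * d)
= 1409 / (398 * 305)
= 1409 / 121390
= 0.011607 (dimensionless)

0.011607 (dimensionless)


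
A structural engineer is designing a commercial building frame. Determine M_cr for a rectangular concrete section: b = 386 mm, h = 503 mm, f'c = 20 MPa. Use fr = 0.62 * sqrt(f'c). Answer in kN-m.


fr = 0.62 * sqrt(20) = 0.62 * 4.4721 = 2.7727 MPa
I = 386 * 503^3 / 12 = 4093643451.83 mm^4
y_t = 251.5 mm
M_cr = fr * I / y_t = 2.7727 * 4093643451.83 / 251.5 N-mm
= 45.1314 kN-m

45.1314 kN-m


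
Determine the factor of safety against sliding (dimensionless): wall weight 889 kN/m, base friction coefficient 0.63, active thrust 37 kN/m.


Resisting force = mu * W = 0.63 * 889 = 560.07 kN/m
FOS = Resisting / Driving = 560.07 / 37
= 15.137 (dimensionless)

15.137 (dimensionless)


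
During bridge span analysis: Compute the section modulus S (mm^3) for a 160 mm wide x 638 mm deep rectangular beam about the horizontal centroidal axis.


S = b * h^2 / 6
= 160 * 638^2 / 6
= 160 * 407044 / 6
= 10854506.67 mm^3

10854506.67 mm^3


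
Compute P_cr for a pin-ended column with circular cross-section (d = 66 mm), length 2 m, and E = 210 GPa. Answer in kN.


I = pi * d^4 / 64 = 931420.18 mm^4
L = 2000.0 mm
P_cr = pi^2 * E * I / L^2
= 9.8696 * 210000.0 * 931420.18 / 2000.0^2
= 482619.3 N = 482.6193 kN

482.6193 kN


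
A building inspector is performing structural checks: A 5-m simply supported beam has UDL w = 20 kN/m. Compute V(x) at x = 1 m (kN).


R_A = w * L / 2 = 20 * 5 / 2 = 50.0 kN
V(x) = R_A - w * x = 50.0 - 20 * 1
= 30.0 kN

30.0 kN


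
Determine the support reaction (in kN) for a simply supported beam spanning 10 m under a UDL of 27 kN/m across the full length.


Total load = w * L = 27 * 10 = 270 kN
By symmetry, each reaction R = total / 2 = 270 / 2 = 135.0 kN

135.0 kN


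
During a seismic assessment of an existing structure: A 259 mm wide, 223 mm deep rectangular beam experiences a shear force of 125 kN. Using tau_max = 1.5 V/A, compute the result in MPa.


A = b * h = 259 * 223 = 57757 mm^2
V = 125 kN = 125000.0 N
tau_max = 1.5 * V / A = 1.5 * 125000.0 / 57757
= 3.2464 MPa

3.2464 MPa


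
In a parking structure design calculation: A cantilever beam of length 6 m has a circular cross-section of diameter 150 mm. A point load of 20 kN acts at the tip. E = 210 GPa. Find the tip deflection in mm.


I = pi * d^4 / 64 = pi * 150^4 / 64 = 24850488.76 mm^4
L = 6000.0 mm, P = 20000.0 N, E = 210000.0 MPa
delta = P * L^3 / (3 * E * I)
= 20000.0 * 6000.0^3 / (3 * 210000.0 * 24850488.76)
= 275.9359 mm

275.9359 mm


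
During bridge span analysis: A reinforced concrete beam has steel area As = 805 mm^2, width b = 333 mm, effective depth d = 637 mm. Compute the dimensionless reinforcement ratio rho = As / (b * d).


rho = As / (b * d)
= 805 / (333 * 637)
= 805 / 212121
= 0.003795 (dimensionless)

0.003795 (dimensionless)


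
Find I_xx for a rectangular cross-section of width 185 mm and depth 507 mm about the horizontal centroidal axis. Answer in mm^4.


I = b * h^3 / 12
= 185 * 507^3 / 12
= 185 * 130323843 / 12
= 2009159246.25 mm^4

2009159246.25 mm^4


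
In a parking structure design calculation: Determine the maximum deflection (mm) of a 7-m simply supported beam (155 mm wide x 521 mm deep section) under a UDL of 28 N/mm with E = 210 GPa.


I = 155 * 521^3 / 12 = 1826684829.58 mm^4
L = 7000.0 mm, w = 28 N/mm, E = 210000.0 MPa
delta = 5 * w * L^4 / (384 * E * I)
= 5 * 28 * 7000.0^4 / (384 * 210000.0 * 1826684829.58)
= 2.2819 mm

2.2819 mm


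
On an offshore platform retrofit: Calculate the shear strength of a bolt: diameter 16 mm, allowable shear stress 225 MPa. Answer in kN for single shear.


A = pi * d^2 / 4 = pi * 16^2 / 4 = 201.0619 mm^2
V = f_v * A / 1000 = 225 * 201.0619 / 1000
= 45.2389 kN

45.2389 kN


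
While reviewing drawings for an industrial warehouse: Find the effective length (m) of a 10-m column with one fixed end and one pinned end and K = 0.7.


L_eff = K * L
= 0.7 * 10
= 7.0 m

7.0 m


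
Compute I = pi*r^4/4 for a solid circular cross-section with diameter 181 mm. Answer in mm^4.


r = d / 2 = 181 / 2 = 90.5 mm
I = pi * r^4 / 4 = pi * 90.5^4 / 4
= 52684662.0 mm^4

52684662.0 mm^4


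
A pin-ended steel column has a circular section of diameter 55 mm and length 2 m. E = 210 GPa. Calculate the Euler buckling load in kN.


I = pi * d^4 / 64 = 449180.25 mm^4
L = 2000.0 mm
P_cr = pi^2 * E * I / L^2
= 9.8696 * 210000.0 * 449180.25 / 2000.0^2
= 232744.65 N = 232.7446 kN

232.7446 kN


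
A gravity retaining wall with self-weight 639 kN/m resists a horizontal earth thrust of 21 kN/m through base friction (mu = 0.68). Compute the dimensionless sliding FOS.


Resisting force = mu * W = 0.68 * 639 = 434.52 kN/m
FOS = Resisting / Driving = 434.52 / 21
= 20.6914 (dimensionless)

20.6914 (dimensionless)


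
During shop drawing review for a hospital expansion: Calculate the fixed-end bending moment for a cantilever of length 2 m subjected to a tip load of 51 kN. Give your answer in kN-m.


For a cantilever with a point load at the free end:
M_max = P * L = 51 * 2 = 102 kN-m

102 kN-m


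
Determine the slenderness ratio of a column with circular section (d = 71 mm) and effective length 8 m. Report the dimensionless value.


Radius of gyration r = d / 4 = 71 / 4 = 17.75 mm
L_eff = 8000.0 mm
Slenderness ratio = L / r = 8000.0 / 17.75 = 450.7 (dimensionless)

450.7 (dimensionless)


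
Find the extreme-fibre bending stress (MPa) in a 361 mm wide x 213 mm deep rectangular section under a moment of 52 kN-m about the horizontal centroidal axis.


I = b * h^3 / 12 = 361 * 213^3 / 12 = 290713209.75 mm^4
y = h / 2 = 213 / 2 = 106.5 mm
M = 52 kN-m = 52000000.0 N-mm
sigma = M * y / I = 52000000.0 * 106.5 / 290713209.75
= 19.05 MPa

19.05 MPa


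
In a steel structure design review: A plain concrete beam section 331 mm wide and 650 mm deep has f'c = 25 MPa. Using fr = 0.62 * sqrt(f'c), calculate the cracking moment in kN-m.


fr = 0.62 * sqrt(25) = 0.62 * 5.0 = 3.1 MPa
I = 331 * 650^3 / 12 = 7575072916.67 mm^4
y_t = 325.0 mm
M_cr = fr * I / y_t = 3.1 * 7575072916.67 / 325.0 N-mm
= 72.2545 kN-m

72.2545 kN-m


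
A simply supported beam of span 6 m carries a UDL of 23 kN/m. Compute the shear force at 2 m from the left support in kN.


R_A = w * L / 2 = 23 * 6 / 2 = 69.0 kN
V(x) = R_A - w * x = 69.0 - 23 * 2
= 23.0 kN

23.0 kN


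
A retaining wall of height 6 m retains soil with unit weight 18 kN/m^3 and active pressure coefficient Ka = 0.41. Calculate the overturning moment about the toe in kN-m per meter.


Pa = 0.5 * Ka * gamma * H^2
= 0.5 * 0.41 * 18 * 6^2
= 132.84 kN/m
Arm = H / 3 = 6 / 3 = 2.0 m
Mo = Pa * arm = Pa * H / 3 = 132.84 * 6 / 3 = 265.68 kN-m/m

265.68 kN-m/m


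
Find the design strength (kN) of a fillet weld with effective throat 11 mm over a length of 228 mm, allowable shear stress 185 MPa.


Strength = throat * length * allowable stress
= 11 * 228 * 185 N
= 463980 N
= 463.98 kN

463.98 kN


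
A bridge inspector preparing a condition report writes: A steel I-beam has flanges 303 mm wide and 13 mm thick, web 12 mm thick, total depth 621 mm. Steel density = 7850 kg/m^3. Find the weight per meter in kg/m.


A_flanges = 2 * 303 * 13 = 7878 mm^2
A_web = (621 - 2 * 13) * 12 = 7140 mm^2
A_total = 7878 + 7140 = 15018 mm^2 = 0.015018 m^2
Weight = rho * A = 7850 * 0.015018 = 117.8913 kg/m

117.8913 kg/m


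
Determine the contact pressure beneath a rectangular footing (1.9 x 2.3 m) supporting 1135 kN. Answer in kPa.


A = 1.9 * 2.3 = 4.37 m^2
q = P / A = 1135 / 4.37
= 259.7254 kPa

259.7254 kPa


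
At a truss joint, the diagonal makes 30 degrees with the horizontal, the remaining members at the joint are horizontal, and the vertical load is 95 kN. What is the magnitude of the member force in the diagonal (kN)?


At the joint, only the diagonal has a vertical component, so vertical equilibrium gives:
F * sin(30) = 95
F = 95 / sin(30)
= 95 / 0.5
= 190.0 kN

190.0 kN


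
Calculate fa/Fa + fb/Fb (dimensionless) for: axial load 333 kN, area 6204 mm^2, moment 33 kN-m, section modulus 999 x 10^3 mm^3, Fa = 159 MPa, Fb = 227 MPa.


f_a = P / A = 333000.0 / 6204 = 53.675 MPa
f_b = M / S = 33000000.0 / 999000.0 = 33.033 MPa
Ratio = f_a / Fa + f_b / Fb
= 53.675 / 159 + 33.033 / 227
= 0.4831 (dimensionless)

0.4831 (dimensionless)


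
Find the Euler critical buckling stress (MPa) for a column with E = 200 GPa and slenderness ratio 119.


sigma_cr = pi^2 * E / lambda^2
= 9.8696 * 200000.0 / 119^2
= 9.8696 * 200000.0 / 14161
= 139.3913 MPa

139.3913 MPa


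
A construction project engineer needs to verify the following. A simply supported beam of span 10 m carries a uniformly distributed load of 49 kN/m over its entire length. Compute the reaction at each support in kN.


Total load = w * L = 49 * 10 = 490 kN
By symmetry, each reaction R = total / 2 = 490 / 2 = 245.0 kN

245.0 kN


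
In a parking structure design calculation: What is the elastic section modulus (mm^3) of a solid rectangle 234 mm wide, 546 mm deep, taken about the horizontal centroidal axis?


S = b * h^2 / 6
= 234 * 546^2 / 6
= 234 * 298116 / 6
= 11626524.0 mm^3

11626524.0 mm^3


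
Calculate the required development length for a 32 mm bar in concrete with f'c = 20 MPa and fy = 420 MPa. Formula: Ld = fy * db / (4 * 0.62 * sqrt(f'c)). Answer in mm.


Ld = (fy * db) / (4 * 0.62 * sqrt(f'c))
= (420 * 32) / (4 * 0.62 * sqrt(20))
= 13440 / 11.0909
= 1211.8 mm

1211.8 mm


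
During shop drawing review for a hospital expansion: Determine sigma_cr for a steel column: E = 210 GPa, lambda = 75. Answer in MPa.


sigma_cr = pi^2 * E / lambda^2
= 9.8696 * 210000.0 / 75^2
= 9.8696 * 210000.0 / 5625
= 368.4652 MPa

368.4652 MPa


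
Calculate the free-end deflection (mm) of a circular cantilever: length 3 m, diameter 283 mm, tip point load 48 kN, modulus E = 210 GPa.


I = pi * d^4 / 64 = pi * 283^4 / 64 = 314858658.55 mm^4
L = 3000.0 mm, P = 48000.0 N, E = 210000.0 MPa
delta = P * L^3 / (3 * E * I)
= 48000.0 * 3000.0^3 / (3 * 210000.0 * 314858658.55)
= 6.5335 mm

6.5335 mm


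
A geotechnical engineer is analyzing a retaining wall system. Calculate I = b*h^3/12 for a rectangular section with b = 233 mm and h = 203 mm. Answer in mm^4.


I = b * h^3 / 12
= 233 * 203^3 / 12
= 233 * 8365427 / 12
= 162428707.58 mm^4

162428707.58 mm^4


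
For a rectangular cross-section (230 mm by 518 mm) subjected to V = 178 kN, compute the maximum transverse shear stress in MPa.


A = b * h = 230 * 518 = 119140 mm^2
V = 178 kN = 178000.0 N
tau_max = 1.5 * V / A = 1.5 * 178000.0 / 119140
= 2.2411 MPa

2.2411 MPa


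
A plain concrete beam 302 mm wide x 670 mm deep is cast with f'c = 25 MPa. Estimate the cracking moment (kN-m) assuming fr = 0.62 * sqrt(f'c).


fr = 0.62 * sqrt(25) = 0.62 * 5.0 = 3.1 MPa
I = 302 * 670^3 / 12 = 7569202166.67 mm^4
y_t = 335.0 mm
M_cr = fr * I / y_t = 3.1 * 7569202166.67 / 335.0 N-mm
= 70.0434 kN-m

70.0434 kN-m


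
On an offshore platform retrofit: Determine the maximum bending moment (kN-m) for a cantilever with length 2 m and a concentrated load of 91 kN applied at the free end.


For a cantilever with a point load at the free end:
M_max = P * L = 91 * 2 = 182 kN-m

182 kN-m


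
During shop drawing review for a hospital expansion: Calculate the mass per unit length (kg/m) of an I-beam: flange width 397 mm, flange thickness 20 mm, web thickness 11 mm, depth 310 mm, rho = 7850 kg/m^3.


A_flanges = 2 * 397 * 20 = 15880 mm^2
A_web = (310 - 2 * 20) * 11 = 2970 mm^2
A_total = 15880 + 2970 = 18850 mm^2 = 0.018850 m^2
Weight = rho * A = 7850 * 0.018850 = 147.9725 kg/m

147.9725 kg/m


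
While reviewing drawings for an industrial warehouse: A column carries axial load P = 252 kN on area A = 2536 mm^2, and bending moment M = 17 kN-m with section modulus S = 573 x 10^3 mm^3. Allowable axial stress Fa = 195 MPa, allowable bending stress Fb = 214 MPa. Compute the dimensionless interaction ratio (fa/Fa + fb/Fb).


f_a = P / A = 252000.0 / 2536 = 99.3691 MPa
f_b = M / S = 17000000.0 / 573000.0 = 29.6684 MPa
Ratio = f_a / Fa + f_b / Fb
= 99.3691 / 195 + 29.6684 / 214
= 0.6482 (dimensionless)

0.6482 (dimensionless)


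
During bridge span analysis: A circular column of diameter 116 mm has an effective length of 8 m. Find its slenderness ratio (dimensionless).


Radius of gyration r = d / 4 = 116 / 4 = 29.0 mm
L_eff = 8000.0 mm
Slenderness ratio = L / r = 8000.0 / 29.0 = 275.86 (dimensionless)

275.86 (dimensionless)


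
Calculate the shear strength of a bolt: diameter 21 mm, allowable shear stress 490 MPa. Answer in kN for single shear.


A = pi * d^2 / 4 = pi * 21^2 / 4 = 346.3606 mm^2
V = f_v * A / 1000 = 490 * 346.3606 / 1000
= 169.7167 kN

169.7167 kN


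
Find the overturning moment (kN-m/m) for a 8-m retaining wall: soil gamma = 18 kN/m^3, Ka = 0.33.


Pa = 0.5 * Ka * gamma * H^2
= 0.5 * 0.33 * 18 * 8^2
= 190.08 kN/m
Arm = H / 3 = 8 / 3 = 2.6667 m
Mo = Pa * arm = Pa * H / 3 = 190.08 * 8 / 3 = 506.88 kN-m/m

506.88 kN-m/m


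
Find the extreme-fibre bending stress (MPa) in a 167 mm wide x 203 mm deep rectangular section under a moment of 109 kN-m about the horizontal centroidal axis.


I = b * h^3 / 12 = 167 * 203^3 / 12 = 116418859.08 mm^4
y = h / 2 = 203 / 2 = 101.5 mm
M = 109 kN-m = 109000000.0 N-mm
sigma = M * y / I = 109000000.0 * 101.5 / 116418859.08
= 95.03 MPa

95.03 MPa


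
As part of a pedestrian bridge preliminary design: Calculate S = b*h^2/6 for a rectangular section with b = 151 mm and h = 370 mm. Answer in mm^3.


S = b * h^2 / 6
= 151 * 370^2 / 6
= 151 * 136900 / 6
= 3445316.67 mm^3

3445316.67 mm^3


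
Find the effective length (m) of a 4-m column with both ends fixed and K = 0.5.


L_eff = K * L
= 0.5 * 4
= 2.0 m

2.0 m


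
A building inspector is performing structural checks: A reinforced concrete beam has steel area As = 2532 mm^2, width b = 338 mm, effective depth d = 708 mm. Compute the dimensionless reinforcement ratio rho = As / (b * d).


rho = As / (b * d)
= 2532 / (338 * 708)
= 2532 / 239304
= 0.010581 (dimensionless)

0.010581 (dimensionless)


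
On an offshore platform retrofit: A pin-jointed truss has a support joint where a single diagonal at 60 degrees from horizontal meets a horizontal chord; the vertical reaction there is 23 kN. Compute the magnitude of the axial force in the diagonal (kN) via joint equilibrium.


At the joint, only the diagonal has a vertical component, so vertical equilibrium gives:
F * sin(60) = 23
F = 23 / sin(60)
= 23 / 0.866025
= 26.56 kN

26.56 kN


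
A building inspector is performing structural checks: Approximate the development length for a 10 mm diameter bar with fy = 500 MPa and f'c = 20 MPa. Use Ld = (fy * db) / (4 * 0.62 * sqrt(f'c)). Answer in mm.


Ld = (fy * db) / (4 * 0.62 * sqrt(f'c))
= (500 * 10) / (4 * 0.62 * sqrt(20))
= 5000 / 11.0909
= 450.82 mm

450.82 mm


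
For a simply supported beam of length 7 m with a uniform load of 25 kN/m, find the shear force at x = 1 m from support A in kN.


R_A = w * L / 2 = 25 * 7 / 2 = 87.5 kN
V(x) = R_A - w * x = 87.5 - 25 * 1
= 62.5 kN

62.5 kN


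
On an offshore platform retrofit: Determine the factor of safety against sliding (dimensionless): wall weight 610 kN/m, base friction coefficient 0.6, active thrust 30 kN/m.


Resisting force = mu * W = 0.6 * 610 = 366.0 kN/m
FOS = Resisting / Driving = 366.0 / 30
= 12.2 (dimensionless)

12.2 (dimensionless)


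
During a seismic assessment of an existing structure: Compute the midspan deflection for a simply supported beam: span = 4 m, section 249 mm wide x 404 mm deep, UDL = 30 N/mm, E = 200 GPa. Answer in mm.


I = 249 * 404^3 / 12 = 1368239728.0 mm^4
L = 4000.0 mm, w = 30 N/mm, E = 200000.0 MPa
delta = 5 * w * L^4 / (384 * E * I)
= 5 * 30 * 4000.0^4 / (384 * 200000.0 * 1368239728.0)
= 0.3654 mm

0.3654 mm


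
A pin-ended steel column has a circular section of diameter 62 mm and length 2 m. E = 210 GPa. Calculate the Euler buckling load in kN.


I = pi * d^4 / 64 = 725331.7 mm^4
L = 2000.0 mm
P_cr = pi^2 * E * I / L^2
= 9.8696 * 210000.0 * 725331.7 / 2000.0^2
= 375833.69 N = 375.8337 kN

375.8337 kN


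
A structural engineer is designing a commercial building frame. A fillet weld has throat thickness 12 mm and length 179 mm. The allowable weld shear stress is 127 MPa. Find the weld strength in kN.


Strength = throat * length * allowable stress
= 12 * 179 * 127 N
= 272796 N
= 272.8 kN

272.8 kN


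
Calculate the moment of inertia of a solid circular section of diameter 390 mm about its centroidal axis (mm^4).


r = d / 2 = 390 / 2 = 195.0 mm
I = pi * r^4 / 4 = pi * 195.0^4 / 4
= 1135607695.33 mm^4

1135607695.33 mm^4


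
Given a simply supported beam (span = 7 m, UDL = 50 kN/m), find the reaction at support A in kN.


Total load = w * L = 50 * 7 = 350 kN
By symmetry, each reaction R = total / 2 = 350 / 2 = 175.0 kN

175.0 kN


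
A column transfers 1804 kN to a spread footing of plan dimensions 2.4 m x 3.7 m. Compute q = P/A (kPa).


A = 2.4 * 3.7 = 8.88 m^2
q = P / A = 1804 / 8.88
= 203.1532 kPa

203.1532 kPa


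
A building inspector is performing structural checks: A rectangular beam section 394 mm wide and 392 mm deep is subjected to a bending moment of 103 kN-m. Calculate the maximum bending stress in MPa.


I = b * h^3 / 12 = 394 * 392^3 / 12 = 1977758122.67 mm^4
y = h / 2 = 392 / 2 = 196.0 mm
M = 103 kN-m = 103000000.0 N-mm
sigma = M * y / I = 103000000.0 * 196.0 / 1977758122.67
= 10.21 MPa

10.21 MPa


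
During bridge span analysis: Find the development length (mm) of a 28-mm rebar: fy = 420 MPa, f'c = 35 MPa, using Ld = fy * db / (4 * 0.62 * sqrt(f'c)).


Ld = (fy * db) / (4 * 0.62 * sqrt(f'c))
= (420 * 28) / (4 * 0.62 * sqrt(35))
= 11760 / 14.6719
= 801.53 mm

801.53 mm


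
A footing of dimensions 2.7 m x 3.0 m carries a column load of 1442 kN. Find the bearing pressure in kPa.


A = 2.7 * 3.0 = 8.1 m^2
q = P / A = 1442 / 8.1
= 178.0247 kPa

178.0247 kPa


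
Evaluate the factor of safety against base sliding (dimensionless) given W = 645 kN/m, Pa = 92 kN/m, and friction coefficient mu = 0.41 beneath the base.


Resisting force = mu * W = 0.41 * 645 = 264.45 kN/m
FOS = Resisting / Driving = 264.45 / 92
= 2.8745 (dimensionless)

2.8745 (dimensionless)


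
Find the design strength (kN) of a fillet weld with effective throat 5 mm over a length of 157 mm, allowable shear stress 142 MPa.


Strength = throat * length * allowable stress
= 5 * 157 * 142 N
= 111470 N
= 111.47 kN

111.47 kN


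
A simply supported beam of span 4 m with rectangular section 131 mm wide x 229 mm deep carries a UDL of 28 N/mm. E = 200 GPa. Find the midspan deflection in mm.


I = 131 * 229^3 / 12 = 131098129.92 mm^4
L = 4000.0 mm, w = 28 N/mm, E = 200000.0 MPa
delta = 5 * w * L^4 / (384 * E * I)
= 5 * 28 * 4000.0^4 / (384 * 200000.0 * 131098129.92)
= 3.5597 mm

3.5597 mm


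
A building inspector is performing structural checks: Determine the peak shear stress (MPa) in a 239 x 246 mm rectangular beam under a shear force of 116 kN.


A = b * h = 239 * 246 = 58794 mm^2
V = 116 kN = 116000.0 N
tau_max = 1.5 * V / A = 1.5 * 116000.0 / 58794
= 2.9595 MPa

2.9595 MPa


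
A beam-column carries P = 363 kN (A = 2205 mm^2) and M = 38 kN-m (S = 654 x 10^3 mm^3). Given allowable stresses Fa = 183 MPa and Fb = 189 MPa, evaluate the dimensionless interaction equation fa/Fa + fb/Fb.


f_a = P / A = 363000.0 / 2205 = 164.6259 MPa
f_b = M / S = 38000000.0 / 654000.0 = 58.104 MPa
Ratio = f_a / Fa + f_b / Fb
= 164.6259 / 183 + 58.104 / 189
= 1.207 (dimensionless)

1.207 (dimensionless)


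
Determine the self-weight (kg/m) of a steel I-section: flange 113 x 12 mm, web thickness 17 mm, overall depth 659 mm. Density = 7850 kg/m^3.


A_flanges = 2 * 113 * 12 = 2712 mm^2
A_web = (659 - 2 * 12) * 17 = 10795 mm^2
A_total = 2712 + 10795 = 13507 mm^2 = 0.013507 m^2
Weight = rho * A = 7850 * 0.013507 = 106.0299 kg/m

106.0299 kg/m


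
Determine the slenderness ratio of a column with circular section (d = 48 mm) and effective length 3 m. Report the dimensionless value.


Radius of gyration r = d / 4 = 48 / 4 = 12.0 mm
L_eff = 3000.0 mm
Slenderness ratio = L / r = 3000.0 / 12.0 = 250.0 (dimensionless)

250.0 (dimensionless)


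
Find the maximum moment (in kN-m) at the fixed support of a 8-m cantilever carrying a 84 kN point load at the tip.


For a cantilever with a point load at the free end:
M_max = P * L = 84 * 8 = 672 kN-m

672 kN-m


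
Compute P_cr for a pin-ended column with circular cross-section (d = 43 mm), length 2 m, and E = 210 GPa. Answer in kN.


I = pi * d^4 / 64 = 167820.0 mm^4
L = 2000.0 mm
P_cr = pi^2 * E * I / L^2
= 9.8696 * 210000.0 * 167820.0 / 2000.0^2
= 86956.64 N = 86.9566 kN

86.9566 kN


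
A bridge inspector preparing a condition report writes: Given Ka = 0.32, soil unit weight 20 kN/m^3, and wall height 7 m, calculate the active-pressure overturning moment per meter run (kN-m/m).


Pa = 0.5 * Ka * gamma * H^2
= 0.5 * 0.32 * 20 * 7^2
= 156.8 kN/m
Arm = H / 3 = 7 / 3 = 2.3333 m
Mo = Pa * arm = Pa * H / 3 = 156.8 * 7 / 3 = 365.8667 kN-m/m

365.8667 kN-m/m


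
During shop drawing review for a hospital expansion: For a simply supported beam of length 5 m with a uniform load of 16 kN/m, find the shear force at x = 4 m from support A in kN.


R_A = w * L / 2 = 16 * 5 / 2 = 40.0 kN
V(x) = R_A - w * x = 40.0 - 16 * 4
= -24.0 kN

-24.0 kN


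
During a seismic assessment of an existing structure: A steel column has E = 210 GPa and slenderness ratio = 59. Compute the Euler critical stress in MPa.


sigma_cr = pi^2 * E / lambda^2
= 9.8696 * 210000.0 / 59^2
= 9.8696 * 210000.0 / 3481
= 595.4085 MPa

595.4085 MPa


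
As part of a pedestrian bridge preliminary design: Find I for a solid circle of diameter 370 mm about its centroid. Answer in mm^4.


r = d / 2 = 370 / 2 = 185.0 mm
I = pi * r^4 / 4 = pi * 185.0^4 / 4
= 919976629.57 mm^4

919976629.57 mm^4


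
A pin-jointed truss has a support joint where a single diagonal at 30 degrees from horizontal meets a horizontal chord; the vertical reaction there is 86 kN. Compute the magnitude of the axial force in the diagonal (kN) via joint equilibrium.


At the joint, only the diagonal has a vertical component, so vertical equilibrium gives:
F * sin(30) = 86
F = 86 / sin(30)
= 86 / 0.5
= 172.0 kN

172.0 kN


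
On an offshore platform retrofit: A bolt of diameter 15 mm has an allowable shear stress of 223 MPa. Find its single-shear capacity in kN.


A = pi * d^2 / 4 = pi * 15^2 / 4 = 176.7146 mm^2
V = f_v * A / 1000 = 223 * 176.7146 / 1000
= 39.4074 kN

39.4074 kN


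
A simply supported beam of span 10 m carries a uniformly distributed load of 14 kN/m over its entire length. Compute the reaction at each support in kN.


Total load = w * L = 14 * 10 = 140 kN
By symmetry, each reaction R = total / 2 = 140 / 2 = 70.0 kN

70.0 kN


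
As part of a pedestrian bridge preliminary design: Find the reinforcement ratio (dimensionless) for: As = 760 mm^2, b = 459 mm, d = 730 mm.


rho = As / (b * d)
= 760 / (459 * 730)
= 760 / 335070
= 0.002268 (dimensionless)

0.002268 (dimensionless)


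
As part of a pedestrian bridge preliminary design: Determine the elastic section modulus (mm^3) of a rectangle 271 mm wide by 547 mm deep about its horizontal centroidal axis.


S = b * h^2 / 6
= 271 * 547^2 / 6
= 271 * 299209 / 6
= 13514273.17 mm^3

13514273.17 mm^3


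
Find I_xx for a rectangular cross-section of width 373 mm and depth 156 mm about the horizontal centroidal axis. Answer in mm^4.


I = b * h^3 / 12
= 373 * 156^3 / 12
= 373 * 3796416 / 12
= 118005264.0 mm^4

118005264.0 mm^4


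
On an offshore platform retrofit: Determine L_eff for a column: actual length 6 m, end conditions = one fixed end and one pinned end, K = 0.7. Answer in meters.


L_eff = K * L
= 0.7 * 6
= 4.2 m

4.2 m


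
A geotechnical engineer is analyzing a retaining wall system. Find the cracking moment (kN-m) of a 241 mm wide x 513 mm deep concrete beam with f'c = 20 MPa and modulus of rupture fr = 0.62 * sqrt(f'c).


fr = 0.62 * sqrt(20) = 0.62 * 4.4721 = 2.7727 MPa
I = 241 * 513^3 / 12 = 2711364414.75 mm^4
y_t = 256.5 mm
M_cr = fr * I / y_t = 2.7727 * 2711364414.75 / 256.5 N-mm
= 29.3094 kN-m

29.3094 kN-m


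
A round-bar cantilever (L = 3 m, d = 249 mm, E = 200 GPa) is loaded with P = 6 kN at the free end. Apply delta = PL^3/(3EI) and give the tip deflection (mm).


I = pi * d^4 / 64 = pi * 249^4 / 64 = 188697995.64 mm^4
L = 3000.0 mm, P = 6000.0 N, E = 200000.0 MPa
delta = P * L^3 / (3 * E * I)
= 6000.0 * 3000.0^3 / (3 * 200000.0 * 188697995.64)
= 1.4309 mm

1.4309 mm


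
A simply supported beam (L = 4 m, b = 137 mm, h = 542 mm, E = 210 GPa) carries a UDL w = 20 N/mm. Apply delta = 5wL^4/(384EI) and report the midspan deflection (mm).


I = 137 * 542^3 / 12 = 1817762671.33 mm^4
L = 4000.0 mm, w = 20 N/mm, E = 210000.0 MPa
delta = 5 * w * L^4 / (384 * E * I)
= 5 * 20 * 4000.0^4 / (384 * 210000.0 * 1817762671.33)
= 0.1746 mm

0.1746 mm


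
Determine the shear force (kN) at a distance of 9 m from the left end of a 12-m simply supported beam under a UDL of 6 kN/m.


R_A = w * L / 2 = 6 * 12 / 2 = 36.0 kN
V(x) = R_A - w * x = 36.0 - 6 * 9
= -18.0 kN

-18.0 kN


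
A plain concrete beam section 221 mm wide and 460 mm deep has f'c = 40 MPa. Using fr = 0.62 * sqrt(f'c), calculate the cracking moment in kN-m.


fr = 0.62 * sqrt(40) = 0.62 * 6.3246 = 3.9212 MPa
I = 221 * 460^3 / 12 = 1792604666.67 mm^4
y_t = 230.0 mm
M_cr = fr * I / y_t = 3.9212 * 1792604666.67 / 230.0 N-mm
= 30.5618 kN-m

30.5618 kN-m


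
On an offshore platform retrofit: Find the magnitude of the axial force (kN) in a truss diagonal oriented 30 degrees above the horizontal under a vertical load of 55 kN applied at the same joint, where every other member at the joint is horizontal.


At the joint, only the diagonal has a vertical component, so vertical equilibrium gives:
F * sin(30) = 55
F = 55 / sin(30)
= 55 / 0.5
= 110.0 kN

110.0 kN


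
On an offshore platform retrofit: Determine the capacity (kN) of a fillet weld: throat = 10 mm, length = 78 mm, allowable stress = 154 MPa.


Strength = throat * length * allowable stress
= 10 * 78 * 154 N
= 120120 N
= 120.12 kN

120.12 kN


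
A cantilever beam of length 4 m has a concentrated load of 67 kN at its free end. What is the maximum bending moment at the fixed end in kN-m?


For a cantilever with a point load at the free end:
M_max = P * L = 67 * 4 = 268 kN-m

268 kN-m


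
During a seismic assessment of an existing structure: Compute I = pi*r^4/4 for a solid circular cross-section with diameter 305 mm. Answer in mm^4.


r = d / 2 = 305 / 2 = 152.5 mm
I = pi * r^4 / 4 = pi * 152.5^4 / 4
= 424785081.72 mm^4

424785081.72 mm^4


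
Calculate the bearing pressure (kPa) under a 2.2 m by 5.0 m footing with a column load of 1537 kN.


A = 2.2 * 5.0 = 11.0 m^2
q = P / A = 1537 / 11.0
= 139.7273 kPa

139.7273 kPa


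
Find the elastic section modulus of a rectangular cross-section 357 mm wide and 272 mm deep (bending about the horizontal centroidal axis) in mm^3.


S = b * h^2 / 6
= 357 * 272^2 / 6
= 357 * 73984 / 6
= 4402048.0 mm^3

4402048.0 mm^3


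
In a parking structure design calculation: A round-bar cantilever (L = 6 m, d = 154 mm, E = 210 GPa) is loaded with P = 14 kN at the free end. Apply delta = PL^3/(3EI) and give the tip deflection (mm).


I = pi * d^4 / 64 = pi * 154^4 / 64 = 27609133.84 mm^4
L = 6000.0 mm, P = 14000.0 N, E = 210000.0 MPa
delta = P * L^3 / (3 * E * I)
= 14000.0 * 6000.0^3 / (3 * 210000.0 * 27609133.84)
= 173.8555 mm

173.8555 mm
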